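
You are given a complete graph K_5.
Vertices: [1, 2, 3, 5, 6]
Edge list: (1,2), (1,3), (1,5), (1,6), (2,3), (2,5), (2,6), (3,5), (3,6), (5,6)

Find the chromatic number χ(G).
χ(G) = 5

Clique number ω(G) = 5 (lower bound: χ ≥ ω).
The clique on [1, 2, 3, 5, 6] has size 5, forcing χ ≥ 5, and the coloring below uses 5 colors, so χ(G) = 5.
A valid 5-coloring: color 1: [3]; color 2: [6]; color 3: [5]; color 4: [2]; color 5: [1].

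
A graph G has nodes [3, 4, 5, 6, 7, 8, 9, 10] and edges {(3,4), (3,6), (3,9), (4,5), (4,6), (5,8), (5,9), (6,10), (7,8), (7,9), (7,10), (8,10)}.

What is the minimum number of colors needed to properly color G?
Clique number ω(G) = 3 (lower bound: χ ≥ ω).
The clique on [3, 4, 6] has size 3, forcing χ ≥ 3, and the coloring below uses 3 colors, so χ(G) = 3.
A valid 3-coloring: color 1: [6, 8, 9]; color 2: [3, 5, 10]; color 3: [4, 7].

χ(G) = 3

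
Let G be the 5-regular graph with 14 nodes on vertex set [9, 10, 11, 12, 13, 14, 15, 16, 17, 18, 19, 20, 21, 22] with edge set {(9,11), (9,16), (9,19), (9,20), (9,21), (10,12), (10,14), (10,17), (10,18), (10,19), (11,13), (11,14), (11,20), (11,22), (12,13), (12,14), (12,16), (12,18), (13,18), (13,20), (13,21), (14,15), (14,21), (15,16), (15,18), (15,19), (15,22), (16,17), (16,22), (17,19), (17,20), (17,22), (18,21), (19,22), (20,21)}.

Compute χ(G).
χ(G) = 3

Clique number ω(G) = 3 (lower bound: χ ≥ ω).
The clique on [9, 11, 20] has size 3, forcing χ ≥ 3, and the coloring below uses 3 colors, so χ(G) = 3.
A valid 3-coloring: color 1: [11, 12, 15, 17, 21]; color 2: [14, 16, 18, 19, 20]; color 3: [9, 10, 13, 22].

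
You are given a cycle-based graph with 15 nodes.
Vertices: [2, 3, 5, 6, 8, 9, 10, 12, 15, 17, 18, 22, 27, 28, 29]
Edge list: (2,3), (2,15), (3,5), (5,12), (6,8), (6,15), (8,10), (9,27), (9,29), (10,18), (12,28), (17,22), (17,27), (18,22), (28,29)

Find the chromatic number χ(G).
Clique number ω(G) = 2 (lower bound: χ ≥ ω).
Odd cycle [27, 17, 22, 18, 10, 8, 6, 15, 2, 3, 5, 12, 28, 29, 9] needs 3 colors (χ ≥ 3).
The coloring below uses 3 colors, so χ(G) = 3.
A valid 3-coloring: color 1: [2, 5, 6, 10, 22, 27, 29]; color 2: [3, 8, 9, 12, 15, 17, 18]; color 3: [28].

χ(G) = 3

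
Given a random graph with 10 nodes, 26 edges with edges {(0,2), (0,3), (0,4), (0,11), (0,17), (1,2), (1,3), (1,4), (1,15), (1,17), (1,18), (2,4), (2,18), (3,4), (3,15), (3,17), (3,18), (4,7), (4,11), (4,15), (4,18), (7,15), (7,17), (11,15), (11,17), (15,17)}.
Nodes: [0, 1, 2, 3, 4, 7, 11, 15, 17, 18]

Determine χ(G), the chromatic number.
χ(G) = 4

Clique number ω(G) = 4 (lower bound: χ ≥ ω).
The clique on [1, 3, 15, 17] has size 4, forcing χ ≥ 4, and the coloring below uses 4 colors, so χ(G) = 4.
A valid 4-coloring: color 1: [4, 17]; color 2: [0, 15, 18]; color 3: [1, 7, 11]; color 4: [2, 3].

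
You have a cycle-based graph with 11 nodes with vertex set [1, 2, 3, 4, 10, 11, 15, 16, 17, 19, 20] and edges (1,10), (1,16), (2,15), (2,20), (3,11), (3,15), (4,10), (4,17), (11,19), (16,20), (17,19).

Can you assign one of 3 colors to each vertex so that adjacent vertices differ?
Yes, G is 3-colorable

A valid 3-coloring: color 1: [10, 11, 15, 16, 17]; color 2: [1, 3, 4, 19, 20]; color 3: [2].
(χ(G) = 3 ≤ 3.)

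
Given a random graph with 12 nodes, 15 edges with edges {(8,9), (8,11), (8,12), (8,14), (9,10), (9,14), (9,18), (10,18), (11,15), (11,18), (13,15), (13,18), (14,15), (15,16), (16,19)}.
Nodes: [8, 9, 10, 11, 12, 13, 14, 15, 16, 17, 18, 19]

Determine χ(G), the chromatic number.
χ(G) = 3

Clique number ω(G) = 3 (lower bound: χ ≥ ω).
The clique on [8, 9, 14] has size 3, forcing χ ≥ 3, and the coloring below uses 3 colors, so χ(G) = 3.
A valid 3-coloring: color 1: [8, 15, 17, 18, 19]; color 2: [9, 11, 12, 13, 16]; color 3: [10, 14].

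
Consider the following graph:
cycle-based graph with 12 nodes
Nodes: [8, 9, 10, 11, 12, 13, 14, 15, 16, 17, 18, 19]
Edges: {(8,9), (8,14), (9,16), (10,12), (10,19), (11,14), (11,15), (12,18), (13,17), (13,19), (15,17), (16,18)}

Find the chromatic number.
χ(G) = 2

Clique number ω(G) = 2 (lower bound: χ ≥ ω).
The graph is bipartite (no odd cycle), so 2 colors suffice: χ(G) = 2.
A valid 2-coloring: color 1: [9, 10, 13, 14, 15, 18]; color 2: [8, 11, 12, 16, 17, 19].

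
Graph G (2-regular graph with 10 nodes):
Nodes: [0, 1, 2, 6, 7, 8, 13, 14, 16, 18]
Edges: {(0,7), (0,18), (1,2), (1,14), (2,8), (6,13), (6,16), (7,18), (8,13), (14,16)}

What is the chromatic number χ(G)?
Clique number ω(G) = 3 (lower bound: χ ≥ ω).
The clique on [0, 7, 18] has size 3, forcing χ ≥ 3, and the coloring below uses 3 colors, so χ(G) = 3.
A valid 3-coloring: color 1: [0, 2, 13, 16]; color 2: [6, 8, 14, 18]; color 3: [1, 7].

χ(G) = 3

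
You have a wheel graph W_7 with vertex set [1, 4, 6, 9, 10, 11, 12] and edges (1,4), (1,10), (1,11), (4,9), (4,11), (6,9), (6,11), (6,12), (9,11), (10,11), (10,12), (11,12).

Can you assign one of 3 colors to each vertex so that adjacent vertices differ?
Yes, G is 3-colorable

A valid 3-coloring: color 1: [11]; color 2: [1, 9, 12]; color 3: [4, 6, 10].
(χ(G) = 3 ≤ 3.)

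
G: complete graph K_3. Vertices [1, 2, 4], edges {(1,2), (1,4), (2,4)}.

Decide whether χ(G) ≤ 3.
A valid 3-coloring: color 1: [1]; color 2: [4]; color 3: [2].
(χ(G) = 3 ≤ 3.)

Yes, G is 3-colorable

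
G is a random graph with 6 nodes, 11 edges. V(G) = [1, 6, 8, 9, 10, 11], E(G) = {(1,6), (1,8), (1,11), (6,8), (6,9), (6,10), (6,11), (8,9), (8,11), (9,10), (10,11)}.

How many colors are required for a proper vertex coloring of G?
χ(G) = 4

Clique number ω(G) = 4 (lower bound: χ ≥ ω).
The clique on [1, 6, 8, 11] has size 4, forcing χ ≥ 4, and the coloring below uses 4 colors, so χ(G) = 4.
A valid 4-coloring: color 1: [6]; color 2: [9, 11]; color 3: [8, 10]; color 4: [1].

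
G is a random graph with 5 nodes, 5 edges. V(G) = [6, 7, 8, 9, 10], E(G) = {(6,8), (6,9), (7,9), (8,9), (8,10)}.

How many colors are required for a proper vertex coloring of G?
Clique number ω(G) = 3 (lower bound: χ ≥ ω).
The clique on [6, 8, 9] has size 3, forcing χ ≥ 3, and the coloring below uses 3 colors, so χ(G) = 3.
A valid 3-coloring: color 1: [9, 10]; color 2: [7, 8]; color 3: [6].

χ(G) = 3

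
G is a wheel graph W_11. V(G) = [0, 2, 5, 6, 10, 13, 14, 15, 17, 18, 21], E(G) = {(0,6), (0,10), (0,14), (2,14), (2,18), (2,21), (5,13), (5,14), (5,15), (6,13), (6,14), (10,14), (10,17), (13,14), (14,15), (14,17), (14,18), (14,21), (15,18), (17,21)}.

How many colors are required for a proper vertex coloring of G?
χ(G) = 3

Clique number ω(G) = 3 (lower bound: χ ≥ ω).
The clique on [0, 10, 14] has size 3, forcing χ ≥ 3, and the coloring below uses 3 colors, so χ(G) = 3.
A valid 3-coloring: color 1: [14]; color 2: [0, 2, 13, 15, 17]; color 3: [5, 6, 10, 18, 21].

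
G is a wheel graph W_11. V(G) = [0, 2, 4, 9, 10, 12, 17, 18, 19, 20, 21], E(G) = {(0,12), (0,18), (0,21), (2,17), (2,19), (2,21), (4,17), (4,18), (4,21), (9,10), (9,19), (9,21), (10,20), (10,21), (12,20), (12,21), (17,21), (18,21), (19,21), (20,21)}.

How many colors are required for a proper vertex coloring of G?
Clique number ω(G) = 3 (lower bound: χ ≥ ω).
The clique on [0, 18, 21] has size 3, forcing χ ≥ 3, and the coloring below uses 3 colors, so χ(G) = 3.
A valid 3-coloring: color 1: [21]; color 2: [0, 2, 4, 9, 20]; color 3: [10, 12, 17, 18, 19].

χ(G) = 3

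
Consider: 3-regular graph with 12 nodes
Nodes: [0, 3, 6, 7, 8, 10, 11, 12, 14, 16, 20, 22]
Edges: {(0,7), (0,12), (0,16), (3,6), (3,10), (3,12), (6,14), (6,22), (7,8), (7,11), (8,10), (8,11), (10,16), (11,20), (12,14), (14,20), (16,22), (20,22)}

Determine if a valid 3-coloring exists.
Yes, G is 3-colorable

A valid 3-coloring: color 1: [6, 8, 12, 16, 20]; color 2: [0, 3, 11, 14, 22]; color 3: [7, 10].
(χ(G) = 3 ≤ 3.)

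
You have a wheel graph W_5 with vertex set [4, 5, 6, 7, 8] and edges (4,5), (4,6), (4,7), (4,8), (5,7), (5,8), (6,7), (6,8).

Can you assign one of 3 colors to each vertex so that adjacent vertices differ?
Yes, G is 3-colorable

A valid 3-coloring: color 1: [4]; color 2: [7, 8]; color 3: [5, 6].
(χ(G) = 3 ≤ 3.)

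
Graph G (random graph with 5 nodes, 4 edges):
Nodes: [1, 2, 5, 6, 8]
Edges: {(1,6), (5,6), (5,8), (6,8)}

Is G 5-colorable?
Yes, G is 5-colorable

A valid 5-coloring: color 1: [2, 6]; color 2: [1, 8]; color 3: [5].
(χ(G) = 3 ≤ 5.)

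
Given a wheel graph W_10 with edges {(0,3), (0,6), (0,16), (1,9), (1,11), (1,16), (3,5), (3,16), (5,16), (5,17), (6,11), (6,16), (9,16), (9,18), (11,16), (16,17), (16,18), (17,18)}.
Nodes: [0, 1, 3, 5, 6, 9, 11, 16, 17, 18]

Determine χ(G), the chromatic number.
Clique number ω(G) = 3 (lower bound: χ ≥ ω).
Odd cycle [0, 3, 5, 17, 18, 9, 1, 11, 6] needs 3 colors (χ ≥ 3).
Vertex 16 is adjacent to every vertex of [0, 1, 3, 5, 6, 9, 11, 17, 18], which already need 3 colors among themselves, so 16 needs a new color (χ ≥ 4).
The coloring below uses 4 colors, so χ(G) = 4.
A valid 4-coloring: color 1: [16]; color 2: [0, 5, 11, 18]; color 3: [3, 6, 9, 17]; color 4: [1].

χ(G) = 4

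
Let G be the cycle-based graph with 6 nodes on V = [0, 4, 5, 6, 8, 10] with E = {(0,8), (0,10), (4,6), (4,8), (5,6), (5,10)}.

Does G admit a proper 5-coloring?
Yes, G is 5-colorable

A valid 5-coloring: color 1: [0, 4, 5]; color 2: [6, 8, 10].
(χ(G) = 2 ≤ 5.)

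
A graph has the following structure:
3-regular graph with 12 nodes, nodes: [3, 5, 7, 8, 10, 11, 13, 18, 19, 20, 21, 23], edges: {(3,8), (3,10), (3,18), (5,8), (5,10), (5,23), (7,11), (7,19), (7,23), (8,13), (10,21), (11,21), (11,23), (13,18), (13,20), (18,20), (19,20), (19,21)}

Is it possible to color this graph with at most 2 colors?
The clique on vertices [7, 11, 23] has size 3 > 2, so it alone needs 3 colors.

No, G is not 2-colorable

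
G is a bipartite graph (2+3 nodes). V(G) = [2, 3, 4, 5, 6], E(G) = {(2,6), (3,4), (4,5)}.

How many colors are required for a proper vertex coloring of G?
Clique number ω(G) = 2 (lower bound: χ ≥ ω).
The graph is bipartite (no odd cycle), so 2 colors suffice: χ(G) = 2.
A valid 2-coloring: color 1: [4, 6]; color 2: [2, 3, 5].

χ(G) = 2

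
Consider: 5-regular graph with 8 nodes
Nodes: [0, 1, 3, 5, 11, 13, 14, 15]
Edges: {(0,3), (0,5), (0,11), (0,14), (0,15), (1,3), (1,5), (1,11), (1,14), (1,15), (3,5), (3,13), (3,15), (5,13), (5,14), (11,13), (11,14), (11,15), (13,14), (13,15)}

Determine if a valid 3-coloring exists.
No, G is not 3-colorable

Odd cycle [5, 3, 15, 11, 14] needs 3 colors (χ ≥ 3).
Vertex 0 is adjacent to every vertex of [3, 5, 11, 14, 15], which already need 3 colors among themselves, so 0 needs a new color (χ ≥ 4).
Hence χ(G) ≥ 4 > 3, so no proper 3-coloring exists.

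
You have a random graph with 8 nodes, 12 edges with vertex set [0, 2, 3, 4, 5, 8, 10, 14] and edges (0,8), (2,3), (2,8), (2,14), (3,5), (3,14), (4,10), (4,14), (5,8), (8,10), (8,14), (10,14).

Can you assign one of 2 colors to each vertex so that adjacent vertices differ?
The clique on vertices [2, 8, 14] has size 3 > 2, so it alone needs 3 colors.

No, G is not 2-colorable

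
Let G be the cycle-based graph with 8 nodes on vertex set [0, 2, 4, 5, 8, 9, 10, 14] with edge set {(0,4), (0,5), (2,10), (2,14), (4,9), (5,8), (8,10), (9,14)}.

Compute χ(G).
χ(G) = 2

Clique number ω(G) = 2 (lower bound: χ ≥ ω).
The graph is bipartite (no odd cycle), so 2 colors suffice: χ(G) = 2.
A valid 2-coloring: color 1: [4, 5, 10, 14]; color 2: [0, 2, 8, 9].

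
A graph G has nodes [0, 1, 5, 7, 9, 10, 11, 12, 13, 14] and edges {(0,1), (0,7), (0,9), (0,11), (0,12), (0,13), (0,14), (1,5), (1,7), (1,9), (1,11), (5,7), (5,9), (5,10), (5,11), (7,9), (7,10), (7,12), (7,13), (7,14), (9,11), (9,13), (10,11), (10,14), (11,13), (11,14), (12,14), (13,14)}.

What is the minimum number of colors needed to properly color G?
Clique number ω(G) = 4 (lower bound: χ ≥ ω).
The clique on [0, 1, 9, 11] has size 4, forcing χ ≥ 4, and the coloring below uses 4 colors, so χ(G) = 4.
A valid 4-coloring: color 1: [7, 11]; color 2: [0, 5]; color 3: [9, 14]; color 4: [1, 10, 12, 13].

χ(G) = 4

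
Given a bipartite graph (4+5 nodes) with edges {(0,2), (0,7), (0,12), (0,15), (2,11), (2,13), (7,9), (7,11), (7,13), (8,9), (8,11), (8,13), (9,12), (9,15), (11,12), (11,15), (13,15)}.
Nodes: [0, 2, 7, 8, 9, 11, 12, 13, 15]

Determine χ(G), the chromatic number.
Clique number ω(G) = 2 (lower bound: χ ≥ ω).
The graph is bipartite (no odd cycle), so 2 colors suffice: χ(G) = 2.
A valid 2-coloring: color 1: [0, 9, 11, 13]; color 2: [2, 7, 8, 12, 15].

χ(G) = 2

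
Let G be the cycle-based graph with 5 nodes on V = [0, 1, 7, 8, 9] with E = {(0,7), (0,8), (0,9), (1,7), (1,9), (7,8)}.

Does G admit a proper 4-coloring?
A valid 4-coloring: color 1: [7, 9]; color 2: [0, 1]; color 3: [8].
(χ(G) = 3 ≤ 4.)

Yes, G is 4-colorable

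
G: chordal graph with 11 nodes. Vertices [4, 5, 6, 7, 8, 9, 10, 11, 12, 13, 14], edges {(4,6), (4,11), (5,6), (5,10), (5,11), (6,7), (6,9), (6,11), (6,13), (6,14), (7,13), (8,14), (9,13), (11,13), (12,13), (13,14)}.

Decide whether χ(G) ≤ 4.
A valid 4-coloring: color 1: [6, 8, 10, 12]; color 2: [4, 5, 13]; color 3: [7, 9, 11, 14].
(χ(G) = 3 ≤ 4.)

Yes, G is 4-colorable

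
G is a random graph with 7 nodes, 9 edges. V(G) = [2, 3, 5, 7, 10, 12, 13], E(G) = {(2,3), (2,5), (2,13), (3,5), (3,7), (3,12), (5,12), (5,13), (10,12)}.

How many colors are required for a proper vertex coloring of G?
Clique number ω(G) = 3 (lower bound: χ ≥ ω).
The clique on [2, 3, 5] has size 3, forcing χ ≥ 3, and the coloring below uses 3 colors, so χ(G) = 3.
A valid 3-coloring: color 1: [5, 7, 10]; color 2: [3, 13]; color 3: [2, 12].

χ(G) = 3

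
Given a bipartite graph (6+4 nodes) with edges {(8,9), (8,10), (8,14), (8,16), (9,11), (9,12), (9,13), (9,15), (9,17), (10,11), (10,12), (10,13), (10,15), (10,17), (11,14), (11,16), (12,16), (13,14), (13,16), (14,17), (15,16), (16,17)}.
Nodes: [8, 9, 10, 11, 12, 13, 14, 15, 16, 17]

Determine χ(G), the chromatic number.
Clique number ω(G) = 2 (lower bound: χ ≥ ω).
The graph is bipartite (no odd cycle), so 2 colors suffice: χ(G) = 2.
A valid 2-coloring: color 1: [9, 10, 14, 16]; color 2: [8, 11, 12, 13, 15, 17].

χ(G) = 2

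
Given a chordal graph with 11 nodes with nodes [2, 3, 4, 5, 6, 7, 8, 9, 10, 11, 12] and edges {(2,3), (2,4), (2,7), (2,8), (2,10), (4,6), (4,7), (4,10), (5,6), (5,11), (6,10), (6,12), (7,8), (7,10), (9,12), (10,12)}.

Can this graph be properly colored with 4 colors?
Yes, G is 4-colorable

A valid 4-coloring: color 1: [3, 5, 8, 9, 10]; color 2: [2, 6, 11]; color 3: [7, 12]; color 4: [4].
(χ(G) = 4 ≤ 4.)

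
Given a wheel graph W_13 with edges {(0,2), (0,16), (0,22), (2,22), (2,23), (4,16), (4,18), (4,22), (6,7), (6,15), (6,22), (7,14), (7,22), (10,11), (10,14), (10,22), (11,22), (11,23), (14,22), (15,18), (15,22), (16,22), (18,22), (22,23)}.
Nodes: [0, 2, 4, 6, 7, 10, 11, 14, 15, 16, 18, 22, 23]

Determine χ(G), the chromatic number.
Clique number ω(G) = 3 (lower bound: χ ≥ ω).
The clique on [0, 16, 22] has size 3, forcing χ ≥ 3, and the coloring below uses 3 colors, so χ(G) = 3.
A valid 3-coloring: color 1: [22]; color 2: [2, 6, 11, 14, 16, 18]; color 3: [0, 4, 7, 10, 15, 23].

χ(G) = 3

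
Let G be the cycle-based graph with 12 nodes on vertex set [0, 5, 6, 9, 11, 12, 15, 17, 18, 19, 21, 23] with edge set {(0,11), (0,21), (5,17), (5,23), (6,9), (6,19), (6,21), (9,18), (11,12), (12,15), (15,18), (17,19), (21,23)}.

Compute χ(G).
Clique number ω(G) = 2 (lower bound: χ ≥ ω).
The graph is bipartite (no odd cycle), so 2 colors suffice: χ(G) = 2.
A valid 2-coloring: color 1: [0, 6, 12, 17, 18, 23]; color 2: [5, 9, 11, 15, 19, 21].

χ(G) = 2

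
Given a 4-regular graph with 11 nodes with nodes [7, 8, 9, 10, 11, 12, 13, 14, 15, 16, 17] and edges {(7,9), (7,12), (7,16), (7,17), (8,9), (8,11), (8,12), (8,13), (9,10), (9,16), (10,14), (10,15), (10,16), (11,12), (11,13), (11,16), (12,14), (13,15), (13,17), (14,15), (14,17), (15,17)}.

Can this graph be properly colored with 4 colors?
Yes, G is 4-colorable

A valid 4-coloring: color 1: [9, 12, 13]; color 2: [8, 15, 16]; color 3: [10, 11, 17]; color 4: [7, 14].
(χ(G) = 4 ≤ 4.)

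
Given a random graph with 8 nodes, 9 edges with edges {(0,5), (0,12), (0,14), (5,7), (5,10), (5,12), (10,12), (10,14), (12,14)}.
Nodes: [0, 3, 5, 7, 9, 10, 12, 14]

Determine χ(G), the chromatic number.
χ(G) = 3

Clique number ω(G) = 3 (lower bound: χ ≥ ω).
The clique on [0, 5, 12] has size 3, forcing χ ≥ 3, and the coloring below uses 3 colors, so χ(G) = 3.
A valid 3-coloring: color 1: [3, 5, 9, 14]; color 2: [7, 12]; color 3: [0, 10].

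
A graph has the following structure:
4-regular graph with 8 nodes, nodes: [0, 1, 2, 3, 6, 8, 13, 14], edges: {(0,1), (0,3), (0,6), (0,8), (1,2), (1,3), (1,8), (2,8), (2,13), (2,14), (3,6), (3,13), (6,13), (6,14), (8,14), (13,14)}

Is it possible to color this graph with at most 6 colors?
A valid 6-coloring: color 1: [8, 13]; color 2: [2, 6]; color 3: [3, 14]; color 4: [1]; color 5: [0].
(χ(G) = 4 ≤ 6.)

Yes, G is 6-colorable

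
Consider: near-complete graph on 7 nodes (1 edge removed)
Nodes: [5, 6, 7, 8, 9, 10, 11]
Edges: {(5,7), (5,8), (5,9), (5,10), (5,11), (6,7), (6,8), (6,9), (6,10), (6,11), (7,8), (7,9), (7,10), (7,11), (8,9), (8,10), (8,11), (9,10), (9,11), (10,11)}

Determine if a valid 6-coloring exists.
Yes, G is 6-colorable

A valid 6-coloring: color 1: [7]; color 2: [9]; color 3: [10]; color 4: [8]; color 5: [11]; color 6: [5, 6].
(χ(G) = 6 ≤ 6.)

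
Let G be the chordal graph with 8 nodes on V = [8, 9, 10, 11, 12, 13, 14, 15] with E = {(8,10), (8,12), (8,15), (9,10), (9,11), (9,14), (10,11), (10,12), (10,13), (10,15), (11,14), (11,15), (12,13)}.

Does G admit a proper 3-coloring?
Yes, G is 3-colorable

A valid 3-coloring: color 1: [10, 14]; color 2: [8, 11, 13]; color 3: [9, 12, 15].
(χ(G) = 3 ≤ 3.)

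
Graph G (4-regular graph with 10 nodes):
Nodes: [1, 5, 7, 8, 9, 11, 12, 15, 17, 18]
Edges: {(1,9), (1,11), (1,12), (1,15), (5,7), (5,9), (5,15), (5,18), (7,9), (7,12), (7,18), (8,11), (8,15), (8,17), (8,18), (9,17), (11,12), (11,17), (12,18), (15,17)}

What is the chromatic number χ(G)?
Clique number ω(G) = 3 (lower bound: χ ≥ ω).
The clique on [1, 11, 12] has size 3, forcing χ ≥ 3, and the coloring below uses 3 colors, so χ(G) = 3.
A valid 3-coloring: color 1: [9, 11, 15, 18]; color 2: [1, 7, 8]; color 3: [5, 12, 17].

χ(G) = 3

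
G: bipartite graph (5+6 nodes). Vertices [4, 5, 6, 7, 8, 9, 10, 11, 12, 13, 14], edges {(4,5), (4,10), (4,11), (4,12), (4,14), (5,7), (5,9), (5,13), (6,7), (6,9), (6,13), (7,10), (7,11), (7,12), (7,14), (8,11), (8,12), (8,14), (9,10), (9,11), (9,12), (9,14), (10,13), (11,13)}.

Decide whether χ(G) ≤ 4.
A valid 4-coloring: color 1: [4, 7, 8, 9, 13]; color 2: [5, 6, 10, 11, 12, 14].
(χ(G) = 2 ≤ 4.)

Yes, G is 4-colorable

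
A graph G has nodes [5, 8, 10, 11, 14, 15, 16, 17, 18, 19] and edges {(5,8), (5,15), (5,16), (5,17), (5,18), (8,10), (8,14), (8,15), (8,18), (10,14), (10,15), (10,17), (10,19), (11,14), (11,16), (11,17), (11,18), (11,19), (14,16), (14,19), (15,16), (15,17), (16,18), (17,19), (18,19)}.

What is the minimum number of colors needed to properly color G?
Clique number ω(G) = 3 (lower bound: χ ≥ ω).
Odd cycle [17, 19, 14, 8, 15] needs 3 colors (χ ≥ 3).
Vertex 10 is adjacent to every vertex of [8, 14, 15, 17, 19], which already need 3 colors among themselves, so 10 needs a new color (χ ≥ 4).
The coloring below uses 4 colors, so χ(G) = 4.
A valid 4-coloring: color 1: [8, 16, 17]; color 2: [15, 19]; color 3: [5, 10, 11]; color 4: [14, 18].

χ(G) = 4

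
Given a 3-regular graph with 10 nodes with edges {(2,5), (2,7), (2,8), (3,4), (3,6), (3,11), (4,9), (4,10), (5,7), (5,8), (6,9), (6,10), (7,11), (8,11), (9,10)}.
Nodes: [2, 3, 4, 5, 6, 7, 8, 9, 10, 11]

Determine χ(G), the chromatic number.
χ(G) = 3

Clique number ω(G) = 3 (lower bound: χ ≥ ω).
The clique on [2, 5, 8] has size 3, forcing χ ≥ 3, and the coloring below uses 3 colors, so χ(G) = 3.
A valid 3-coloring: color 1: [2, 4, 6, 11]; color 2: [3, 7, 8, 10]; color 3: [5, 9].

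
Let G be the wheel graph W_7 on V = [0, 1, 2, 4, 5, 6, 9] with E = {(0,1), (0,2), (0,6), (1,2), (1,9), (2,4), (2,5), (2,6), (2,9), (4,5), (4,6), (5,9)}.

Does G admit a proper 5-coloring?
Yes, G is 5-colorable

A valid 5-coloring: color 1: [2]; color 2: [1, 5, 6]; color 3: [0, 4, 9].
(χ(G) = 3 ≤ 5.)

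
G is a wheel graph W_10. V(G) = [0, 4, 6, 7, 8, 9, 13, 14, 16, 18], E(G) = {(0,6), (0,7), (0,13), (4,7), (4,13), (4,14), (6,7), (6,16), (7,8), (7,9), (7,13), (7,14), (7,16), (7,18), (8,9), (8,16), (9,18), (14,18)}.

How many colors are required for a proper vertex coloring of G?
Clique number ω(G) = 3 (lower bound: χ ≥ ω).
Odd cycle [4, 13, 0, 6, 16, 8, 9, 18, 14] needs 3 colors (χ ≥ 3).
Vertex 7 is adjacent to every vertex of [0, 4, 6, 8, 9, 13, 14, 16, 18], which already need 3 colors among themselves, so 7 needs a new color (χ ≥ 4).
The coloring below uses 4 colors, so χ(G) = 4.
A valid 4-coloring: color 1: [7]; color 2: [0, 4, 16, 18]; color 3: [6, 8, 13, 14]; color 4: [9].

χ(G) = 4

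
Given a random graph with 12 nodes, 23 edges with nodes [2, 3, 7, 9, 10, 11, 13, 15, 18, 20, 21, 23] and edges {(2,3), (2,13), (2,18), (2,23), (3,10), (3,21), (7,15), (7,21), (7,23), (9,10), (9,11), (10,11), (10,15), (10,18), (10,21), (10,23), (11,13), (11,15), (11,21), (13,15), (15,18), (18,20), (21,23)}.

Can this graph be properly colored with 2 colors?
No, G is not 2-colorable

The clique on vertices [7, 21, 23] has size 3 > 2, so it alone needs 3 colors.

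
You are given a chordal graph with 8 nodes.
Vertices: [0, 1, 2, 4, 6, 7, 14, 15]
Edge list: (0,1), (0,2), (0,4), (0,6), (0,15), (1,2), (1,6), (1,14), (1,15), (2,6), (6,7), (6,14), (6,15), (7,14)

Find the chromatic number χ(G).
Clique number ω(G) = 4 (lower bound: χ ≥ ω).
The clique on [0, 1, 2, 6] has size 4, forcing χ ≥ 4, and the coloring below uses 4 colors, so χ(G) = 4.
A valid 4-coloring: color 1: [4, 6]; color 2: [1, 7]; color 3: [0, 14]; color 4: [2, 15].

χ(G) = 4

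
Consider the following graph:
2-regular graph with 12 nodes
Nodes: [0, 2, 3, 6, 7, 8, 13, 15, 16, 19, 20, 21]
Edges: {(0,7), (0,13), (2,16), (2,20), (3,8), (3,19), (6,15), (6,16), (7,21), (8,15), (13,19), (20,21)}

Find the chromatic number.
Clique number ω(G) = 2 (lower bound: χ ≥ ω).
The graph is bipartite (no odd cycle), so 2 colors suffice: χ(G) = 2.
A valid 2-coloring: color 1: [3, 7, 13, 15, 16, 20]; color 2: [0, 2, 6, 8, 19, 21].

χ(G) = 2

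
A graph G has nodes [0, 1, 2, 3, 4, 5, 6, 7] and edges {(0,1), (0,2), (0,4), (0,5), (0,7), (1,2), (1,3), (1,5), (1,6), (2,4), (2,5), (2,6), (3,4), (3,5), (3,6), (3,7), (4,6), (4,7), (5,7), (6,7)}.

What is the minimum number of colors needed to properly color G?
χ(G) = 4

Clique number ω(G) = 4 (lower bound: χ ≥ ω).
The clique on [0, 1, 2, 5] has size 4, forcing χ ≥ 4, and the coloring below uses 4 colors, so χ(G) = 4.
A valid 4-coloring: color 1: [5, 6]; color 2: [2, 7]; color 3: [0, 3]; color 4: [1, 4].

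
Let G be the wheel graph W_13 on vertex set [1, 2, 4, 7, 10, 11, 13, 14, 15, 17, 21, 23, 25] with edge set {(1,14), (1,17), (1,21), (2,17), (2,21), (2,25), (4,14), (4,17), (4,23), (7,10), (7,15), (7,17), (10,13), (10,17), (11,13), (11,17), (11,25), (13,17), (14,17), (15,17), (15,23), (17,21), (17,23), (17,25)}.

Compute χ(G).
χ(G) = 3

Clique number ω(G) = 3 (lower bound: χ ≥ ω).
The clique on [1, 17, 21] has size 3, forcing χ ≥ 3, and the coloring below uses 3 colors, so χ(G) = 3.
A valid 3-coloring: color 1: [17]; color 2: [1, 2, 4, 10, 11, 15]; color 3: [7, 13, 14, 21, 23, 25].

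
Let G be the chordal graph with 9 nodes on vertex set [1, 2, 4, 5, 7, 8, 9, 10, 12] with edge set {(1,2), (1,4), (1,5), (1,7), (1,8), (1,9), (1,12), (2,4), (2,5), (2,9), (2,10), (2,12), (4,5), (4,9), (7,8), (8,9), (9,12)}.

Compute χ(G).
χ(G) = 4

Clique number ω(G) = 4 (lower bound: χ ≥ ω).
The clique on [1, 2, 9, 12] has size 4, forcing χ ≥ 4, and the coloring below uses 4 colors, so χ(G) = 4.
A valid 4-coloring: color 1: [1, 10]; color 2: [2, 8]; color 3: [5, 7, 9]; color 4: [4, 12].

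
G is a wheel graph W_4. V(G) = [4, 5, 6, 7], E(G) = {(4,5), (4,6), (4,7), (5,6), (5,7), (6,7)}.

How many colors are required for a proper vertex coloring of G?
Clique number ω(G) = 4 (lower bound: χ ≥ ω).
The clique on [4, 5, 6, 7] has size 4, forcing χ ≥ 4, and the coloring below uses 4 colors, so χ(G) = 4.
A valid 4-coloring: color 1: [6]; color 2: [4]; color 3: [5]; color 4: [7].

χ(G) = 4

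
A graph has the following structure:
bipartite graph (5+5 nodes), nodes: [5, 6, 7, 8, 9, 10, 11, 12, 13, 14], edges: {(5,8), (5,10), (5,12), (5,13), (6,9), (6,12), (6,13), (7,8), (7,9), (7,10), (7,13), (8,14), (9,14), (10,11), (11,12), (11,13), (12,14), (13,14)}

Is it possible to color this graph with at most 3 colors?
Yes, G is 3-colorable

A valid 3-coloring: color 1: [8, 9, 10, 12, 13]; color 2: [5, 6, 7, 11, 14].
(χ(G) = 2 ≤ 3.)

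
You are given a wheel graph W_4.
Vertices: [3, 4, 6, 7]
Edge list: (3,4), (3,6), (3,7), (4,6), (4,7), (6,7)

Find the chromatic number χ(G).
Clique number ω(G) = 4 (lower bound: χ ≥ ω).
The clique on [3, 4, 6, 7] has size 4, forcing χ ≥ 4, and the coloring below uses 4 colors, so χ(G) = 4.
A valid 4-coloring: color 1: [4]; color 2: [3]; color 3: [7]; color 4: [6].

χ(G) = 4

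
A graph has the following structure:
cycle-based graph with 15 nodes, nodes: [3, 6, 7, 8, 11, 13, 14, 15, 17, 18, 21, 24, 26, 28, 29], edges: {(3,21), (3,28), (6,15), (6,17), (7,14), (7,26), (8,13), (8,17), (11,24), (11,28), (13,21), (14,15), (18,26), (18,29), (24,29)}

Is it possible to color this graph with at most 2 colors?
Odd cycle [18, 29, 24, 11, 28, 3, 21, 13, 8, 17, 6, 15, 14, 7, 26] needs 3 colors (χ ≥ 3).
Hence χ(G) ≥ 3 > 2, so no proper 2-coloring exists.

No, G is not 2-colorable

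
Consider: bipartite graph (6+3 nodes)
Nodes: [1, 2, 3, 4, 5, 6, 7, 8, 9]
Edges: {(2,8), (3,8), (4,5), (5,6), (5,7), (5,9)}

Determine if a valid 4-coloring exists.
Yes, G is 4-colorable

A valid 4-coloring: color 1: [1, 5, 8]; color 2: [2, 3, 4, 6, 7, 9].
(χ(G) = 2 ≤ 4.)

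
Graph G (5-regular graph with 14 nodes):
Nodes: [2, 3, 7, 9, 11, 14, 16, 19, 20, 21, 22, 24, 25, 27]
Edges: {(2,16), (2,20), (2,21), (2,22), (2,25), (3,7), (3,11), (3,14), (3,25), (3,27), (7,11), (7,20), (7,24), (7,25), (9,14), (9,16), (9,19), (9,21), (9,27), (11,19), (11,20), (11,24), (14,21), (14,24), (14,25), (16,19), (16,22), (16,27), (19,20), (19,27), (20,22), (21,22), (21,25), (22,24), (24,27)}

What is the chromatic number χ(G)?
Clique number ω(G) = 4 (lower bound: χ ≥ ω).
The clique on [9, 16, 19, 27] has size 4, forcing χ ≥ 4, and the coloring below uses 4 colors, so χ(G) = 4.
A valid 4-coloring: color 1: [9, 11, 22, 25]; color 2: [2, 7, 14, 27]; color 3: [3, 16, 20, 21, 24]; color 4: [19].

χ(G) = 4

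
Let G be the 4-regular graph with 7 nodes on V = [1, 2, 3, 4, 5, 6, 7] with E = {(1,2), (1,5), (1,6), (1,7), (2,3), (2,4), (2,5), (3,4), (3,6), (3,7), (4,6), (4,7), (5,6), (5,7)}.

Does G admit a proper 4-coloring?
A valid 4-coloring: color 1: [1, 3]; color 2: [2, 6, 7]; color 3: [4, 5].
(χ(G) = 3 ≤ 4.)

Yes, G is 4-colorable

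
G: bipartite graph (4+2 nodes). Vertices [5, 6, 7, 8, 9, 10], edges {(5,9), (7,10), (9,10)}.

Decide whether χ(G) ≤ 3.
A valid 3-coloring: color 1: [6, 7, 8, 9]; color 2: [5, 10].
(χ(G) = 2 ≤ 3.)

Yes, G is 3-colorable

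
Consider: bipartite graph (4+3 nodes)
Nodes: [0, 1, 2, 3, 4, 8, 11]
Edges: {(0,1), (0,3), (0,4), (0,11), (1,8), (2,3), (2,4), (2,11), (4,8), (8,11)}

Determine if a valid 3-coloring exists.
A valid 3-coloring: color 1: [0, 2, 8]; color 2: [1, 3, 4, 11].
(χ(G) = 2 ≤ 3.)

Yes, G is 3-colorable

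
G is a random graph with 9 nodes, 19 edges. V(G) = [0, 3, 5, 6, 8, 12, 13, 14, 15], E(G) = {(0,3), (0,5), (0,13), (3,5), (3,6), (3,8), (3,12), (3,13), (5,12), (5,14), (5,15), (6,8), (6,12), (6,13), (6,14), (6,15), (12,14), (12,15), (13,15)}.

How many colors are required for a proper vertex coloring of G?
Clique number ω(G) = 3 (lower bound: χ ≥ ω).
Odd cycle [6, 12, 5, 0, 13] needs 3 colors (χ ≥ 3).
Vertex 3 is adjacent to every vertex of [0, 5, 6, 12, 13], which already need 3 colors among themselves, so 3 needs a new color (χ ≥ 4).
The coloring below uses 4 colors, so χ(G) = 4.
A valid 4-coloring: color 1: [3, 14, 15]; color 2: [5, 6]; color 3: [8, 12, 13]; color 4: [0].

χ(G) = 4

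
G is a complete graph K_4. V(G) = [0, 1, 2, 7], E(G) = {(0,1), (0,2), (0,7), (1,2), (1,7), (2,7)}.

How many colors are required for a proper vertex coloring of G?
χ(G) = 4

Clique number ω(G) = 4 (lower bound: χ ≥ ω).
The clique on [0, 1, 2, 7] has size 4, forcing χ ≥ 4, and the coloring below uses 4 colors, so χ(G) = 4.
A valid 4-coloring: color 1: [1]; color 2: [2]; color 3: [0]; color 4: [7].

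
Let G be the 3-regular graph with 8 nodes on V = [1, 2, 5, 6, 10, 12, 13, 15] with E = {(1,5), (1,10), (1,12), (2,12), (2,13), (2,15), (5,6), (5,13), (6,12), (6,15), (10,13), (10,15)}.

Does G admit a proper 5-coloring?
Yes, G is 5-colorable

A valid 5-coloring: color 1: [5, 12, 15]; color 2: [1, 6, 13]; color 3: [2, 10].
(χ(G) = 3 ≤ 5.)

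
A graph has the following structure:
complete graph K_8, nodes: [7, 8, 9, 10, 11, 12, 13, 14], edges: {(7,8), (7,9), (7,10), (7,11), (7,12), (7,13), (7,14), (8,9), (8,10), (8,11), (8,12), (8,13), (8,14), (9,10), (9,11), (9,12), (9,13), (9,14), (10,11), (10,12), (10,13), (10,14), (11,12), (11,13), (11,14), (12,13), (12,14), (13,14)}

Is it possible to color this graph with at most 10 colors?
A valid 10-coloring: color 1: [8]; color 2: [13]; color 3: [10]; color 4: [7]; color 5: [12]; color 6: [11]; color 7: [9]; color 8: [14].
(χ(G) = 8 ≤ 10.)

Yes, G is 10-colorable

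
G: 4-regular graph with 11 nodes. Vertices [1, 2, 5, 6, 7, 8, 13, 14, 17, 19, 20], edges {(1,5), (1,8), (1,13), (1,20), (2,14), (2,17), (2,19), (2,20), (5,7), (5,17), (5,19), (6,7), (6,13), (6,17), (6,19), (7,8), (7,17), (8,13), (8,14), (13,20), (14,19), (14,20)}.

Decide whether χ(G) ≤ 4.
A valid 4-coloring: color 1: [2, 5, 13]; color 2: [7, 19, 20]; color 3: [1, 6, 14]; color 4: [8, 17].
(χ(G) = 4 ≤ 4.)

Yes, G is 4-colorable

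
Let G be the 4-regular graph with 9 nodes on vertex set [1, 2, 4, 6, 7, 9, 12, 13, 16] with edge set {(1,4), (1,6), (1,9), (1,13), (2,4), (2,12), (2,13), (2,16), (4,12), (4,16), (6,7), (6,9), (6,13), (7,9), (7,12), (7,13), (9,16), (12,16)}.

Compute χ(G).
χ(G) = 4

Clique number ω(G) = 4 (lower bound: χ ≥ ω).
The clique on [2, 4, 12, 16] has size 4, forcing χ ≥ 4, and the coloring below uses 4 colors, so χ(G) = 4.
A valid 4-coloring: color 1: [4, 9, 13]; color 2: [6, 12]; color 3: [1, 7, 16]; color 4: [2].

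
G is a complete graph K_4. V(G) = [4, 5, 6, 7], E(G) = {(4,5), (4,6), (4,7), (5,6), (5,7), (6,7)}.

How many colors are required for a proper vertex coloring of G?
χ(G) = 4

Clique number ω(G) = 4 (lower bound: χ ≥ ω).
The clique on [4, 5, 6, 7] has size 4, forcing χ ≥ 4, and the coloring below uses 4 colors, so χ(G) = 4.
A valid 4-coloring: color 1: [6]; color 2: [5]; color 3: [4]; color 4: [7].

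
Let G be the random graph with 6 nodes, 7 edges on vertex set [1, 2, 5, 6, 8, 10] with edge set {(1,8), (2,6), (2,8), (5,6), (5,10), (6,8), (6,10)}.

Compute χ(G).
χ(G) = 3

Clique number ω(G) = 3 (lower bound: χ ≥ ω).
The clique on [2, 6, 8] has size 3, forcing χ ≥ 3, and the coloring below uses 3 colors, so χ(G) = 3.
A valid 3-coloring: color 1: [1, 6]; color 2: [8, 10]; color 3: [2, 5].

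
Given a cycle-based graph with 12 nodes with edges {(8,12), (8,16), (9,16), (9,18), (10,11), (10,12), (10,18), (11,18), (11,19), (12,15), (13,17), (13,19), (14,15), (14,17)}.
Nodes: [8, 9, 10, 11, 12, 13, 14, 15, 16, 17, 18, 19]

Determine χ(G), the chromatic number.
Clique number ω(G) = 3 (lower bound: χ ≥ ω).
The clique on [10, 11, 18] has size 3, forcing χ ≥ 3, and the coloring below uses 3 colors, so χ(G) = 3.
A valid 3-coloring: color 1: [12, 16, 17, 18, 19]; color 2: [8, 9, 10, 13, 14]; color 3: [11, 15].

χ(G) = 3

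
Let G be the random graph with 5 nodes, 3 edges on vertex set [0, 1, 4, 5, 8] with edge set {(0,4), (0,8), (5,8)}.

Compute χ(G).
Clique number ω(G) = 2 (lower bound: χ ≥ ω).
The graph is bipartite (no odd cycle), so 2 colors suffice: χ(G) = 2.
A valid 2-coloring: color 1: [0, 1, 5]; color 2: [4, 8].

χ(G) = 2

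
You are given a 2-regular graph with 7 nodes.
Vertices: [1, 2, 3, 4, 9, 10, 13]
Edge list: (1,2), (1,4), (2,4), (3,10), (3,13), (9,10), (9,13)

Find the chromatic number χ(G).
χ(G) = 3

Clique number ω(G) = 3 (lower bound: χ ≥ ω).
The clique on [1, 2, 4] has size 3, forcing χ ≥ 3, and the coloring below uses 3 colors, so χ(G) = 3.
A valid 3-coloring: color 1: [1, 3, 9]; color 2: [4, 10, 13]; color 3: [2].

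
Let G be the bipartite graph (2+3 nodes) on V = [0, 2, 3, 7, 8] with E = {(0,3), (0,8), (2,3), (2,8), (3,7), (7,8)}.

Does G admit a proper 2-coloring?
A valid 2-coloring: color 1: [3, 8]; color 2: [0, 2, 7].
(χ(G) = 2 ≤ 2.)

Yes, G is 2-colorable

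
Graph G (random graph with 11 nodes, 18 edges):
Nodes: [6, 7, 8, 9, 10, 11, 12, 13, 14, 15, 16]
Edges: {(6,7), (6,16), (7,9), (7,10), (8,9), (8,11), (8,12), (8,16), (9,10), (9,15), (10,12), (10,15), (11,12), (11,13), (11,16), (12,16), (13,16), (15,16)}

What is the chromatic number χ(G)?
χ(G) = 4

Clique number ω(G) = 4 (lower bound: χ ≥ ω).
The clique on [8, 11, 12, 16] has size 4, forcing χ ≥ 4, and the coloring below uses 4 colors, so χ(G) = 4.
A valid 4-coloring: color 1: [10, 14, 16]; color 2: [6, 9, 12, 13]; color 3: [7, 8, 15]; color 4: [11].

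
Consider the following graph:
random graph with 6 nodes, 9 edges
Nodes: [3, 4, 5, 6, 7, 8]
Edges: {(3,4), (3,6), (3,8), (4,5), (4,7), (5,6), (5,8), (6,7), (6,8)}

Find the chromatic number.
χ(G) = 3

Clique number ω(G) = 3 (lower bound: χ ≥ ω).
The clique on [3, 6, 8] has size 3, forcing χ ≥ 3, and the coloring below uses 3 colors, so χ(G) = 3.
A valid 3-coloring: color 1: [4, 6]; color 2: [7, 8]; color 3: [3, 5].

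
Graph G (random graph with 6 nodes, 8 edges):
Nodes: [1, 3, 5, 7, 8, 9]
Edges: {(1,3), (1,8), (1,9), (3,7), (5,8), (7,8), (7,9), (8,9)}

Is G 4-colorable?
Yes, G is 4-colorable

A valid 4-coloring: color 1: [3, 8]; color 2: [1, 5, 7]; color 3: [9].
(χ(G) = 3 ≤ 4.)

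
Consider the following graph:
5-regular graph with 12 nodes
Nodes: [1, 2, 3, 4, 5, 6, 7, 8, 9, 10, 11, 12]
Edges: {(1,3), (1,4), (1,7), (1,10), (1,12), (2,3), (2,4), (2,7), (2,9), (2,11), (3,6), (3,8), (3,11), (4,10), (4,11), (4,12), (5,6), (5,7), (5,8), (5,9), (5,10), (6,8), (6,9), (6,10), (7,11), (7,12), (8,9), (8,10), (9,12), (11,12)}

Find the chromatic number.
Clique number ω(G) = 4 (lower bound: χ ≥ ω).
The clique on [5, 6, 8, 9] has size 4, forcing χ ≥ 4, and the coloring below uses 4 colors, so χ(G) = 4.
A valid 4-coloring: color 1: [2, 6, 12]; color 2: [3, 7, 9, 10]; color 3: [1, 5, 11]; color 4: [4, 8].

χ(G) = 4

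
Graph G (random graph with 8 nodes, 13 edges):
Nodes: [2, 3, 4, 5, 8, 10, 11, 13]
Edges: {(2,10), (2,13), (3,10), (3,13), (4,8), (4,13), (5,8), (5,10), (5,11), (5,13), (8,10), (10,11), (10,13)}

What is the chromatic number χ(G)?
Clique number ω(G) = 3 (lower bound: χ ≥ ω).
The clique on [2, 10, 13] has size 3, forcing χ ≥ 3, and the coloring below uses 3 colors, so χ(G) = 3.
A valid 3-coloring: color 1: [4, 10]; color 2: [8, 11, 13]; color 3: [2, 3, 5].

χ(G) = 3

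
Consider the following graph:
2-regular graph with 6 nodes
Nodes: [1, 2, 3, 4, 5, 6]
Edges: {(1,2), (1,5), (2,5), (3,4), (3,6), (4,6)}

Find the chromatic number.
χ(G) = 3

Clique number ω(G) = 3 (lower bound: χ ≥ ω).
The clique on [1, 2, 5] has size 3, forcing χ ≥ 3, and the coloring below uses 3 colors, so χ(G) = 3.
A valid 3-coloring: color 1: [2, 4]; color 2: [5, 6]; color 3: [1, 3].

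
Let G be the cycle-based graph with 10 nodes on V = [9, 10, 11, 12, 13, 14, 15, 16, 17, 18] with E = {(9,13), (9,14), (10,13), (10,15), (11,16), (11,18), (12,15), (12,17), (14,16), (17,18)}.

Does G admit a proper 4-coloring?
A valid 4-coloring: color 1: [9, 10, 12, 16, 18]; color 2: [11, 13, 14, 15, 17].
(χ(G) = 2 ≤ 4.)

Yes, G is 4-colorable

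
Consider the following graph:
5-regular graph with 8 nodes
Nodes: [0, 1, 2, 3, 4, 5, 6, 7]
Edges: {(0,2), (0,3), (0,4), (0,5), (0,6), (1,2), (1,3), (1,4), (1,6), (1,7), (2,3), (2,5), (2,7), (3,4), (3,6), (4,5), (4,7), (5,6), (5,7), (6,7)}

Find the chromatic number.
χ(G) = 4

Clique number ω(G) = 3 (lower bound: χ ≥ ω).
Odd cycle [7, 5, 0, 3, 1] needs 3 colors (χ ≥ 3).
Vertex 2 is adjacent to every vertex of [0, 1, 3, 5, 7], which already need 3 colors among themselves, so 2 needs a new color (χ ≥ 4).
The coloring below uses 4 colors, so χ(G) = 4.
A valid 4-coloring: color 1: [2, 4, 6]; color 2: [3, 5]; color 3: [0, 7]; color 4: [1].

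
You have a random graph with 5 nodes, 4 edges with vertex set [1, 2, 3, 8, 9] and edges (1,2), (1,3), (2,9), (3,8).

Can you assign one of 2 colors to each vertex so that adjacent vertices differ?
A valid 2-coloring: color 1: [1, 8, 9]; color 2: [2, 3].
(χ(G) = 2 ≤ 2.)

Yes, G is 2-colorable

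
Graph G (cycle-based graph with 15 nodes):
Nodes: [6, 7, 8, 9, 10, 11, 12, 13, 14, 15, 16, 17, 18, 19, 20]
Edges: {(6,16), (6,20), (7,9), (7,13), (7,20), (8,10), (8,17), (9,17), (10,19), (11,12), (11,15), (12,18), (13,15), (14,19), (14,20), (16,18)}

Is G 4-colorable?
Yes, G is 4-colorable

A valid 4-coloring: color 1: [8, 9, 12, 15, 16, 19, 20]; color 2: [6, 7, 10, 11, 14, 17, 18]; color 3: [13].
(χ(G) = 3 ≤ 4.)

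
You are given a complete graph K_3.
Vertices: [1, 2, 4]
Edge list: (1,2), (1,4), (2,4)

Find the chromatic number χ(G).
Clique number ω(G) = 3 (lower bound: χ ≥ ω).
The clique on [1, 2, 4] has size 3, forcing χ ≥ 3, and the coloring below uses 3 colors, so χ(G) = 3.
A valid 3-coloring: color 1: [2]; color 2: [1]; color 3: [4].

χ(G) = 3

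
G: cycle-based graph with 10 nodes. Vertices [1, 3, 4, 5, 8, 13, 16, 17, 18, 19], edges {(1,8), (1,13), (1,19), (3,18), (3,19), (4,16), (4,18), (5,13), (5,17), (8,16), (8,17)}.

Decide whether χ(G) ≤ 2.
No, G is not 2-colorable

Odd cycle [8, 16, 4, 18, 3, 19, 1] needs 3 colors (χ ≥ 3).
Hence χ(G) ≥ 3 > 2, so no proper 2-coloring exists.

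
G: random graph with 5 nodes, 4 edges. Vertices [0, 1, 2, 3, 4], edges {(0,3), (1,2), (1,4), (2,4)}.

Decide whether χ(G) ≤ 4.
A valid 4-coloring: color 1: [0, 1]; color 2: [3, 4]; color 3: [2].
(χ(G) = 3 ≤ 4.)

Yes, G is 4-colorable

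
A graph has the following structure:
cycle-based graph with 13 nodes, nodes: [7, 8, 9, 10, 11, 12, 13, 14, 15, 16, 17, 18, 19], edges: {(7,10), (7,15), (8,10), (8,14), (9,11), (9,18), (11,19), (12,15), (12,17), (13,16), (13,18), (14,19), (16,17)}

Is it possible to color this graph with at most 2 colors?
Odd cycle [11, 9, 18, 13, 16, 17, 12, 15, 7, 10, 8, 14, 19] needs 3 colors (χ ≥ 3).
Hence χ(G) ≥ 3 > 2, so no proper 2-coloring exists.

No, G is not 2-colorable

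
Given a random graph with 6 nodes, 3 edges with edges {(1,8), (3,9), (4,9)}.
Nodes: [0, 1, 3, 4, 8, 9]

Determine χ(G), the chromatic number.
Clique number ω(G) = 2 (lower bound: χ ≥ ω).
The graph is bipartite (no odd cycle), so 2 colors suffice: χ(G) = 2.
A valid 2-coloring: color 1: [0, 8, 9]; color 2: [1, 3, 4].

χ(G) = 2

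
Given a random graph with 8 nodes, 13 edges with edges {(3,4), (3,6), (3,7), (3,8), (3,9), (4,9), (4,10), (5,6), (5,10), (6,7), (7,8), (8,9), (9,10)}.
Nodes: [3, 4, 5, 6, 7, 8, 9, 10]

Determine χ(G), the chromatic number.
χ(G) = 3

Clique number ω(G) = 3 (lower bound: χ ≥ ω).
The clique on [4, 9, 10] has size 3, forcing χ ≥ 3, and the coloring below uses 3 colors, so χ(G) = 3.
A valid 3-coloring: color 1: [3, 10]; color 2: [5, 7, 9]; color 3: [4, 6, 8].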